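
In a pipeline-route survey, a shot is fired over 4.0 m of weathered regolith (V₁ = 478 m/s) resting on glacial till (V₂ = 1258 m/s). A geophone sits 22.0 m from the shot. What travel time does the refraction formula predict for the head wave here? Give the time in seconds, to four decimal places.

0.0330 s

θ_c = arcsin(V₁/V₂) = arcsin(478/1258) = 22.33°, cos θ_c = 0.9250.
Intercept time tᵢ = 2h cos θ_c / V₁ = 2·4.0·0.9250/478 = 0.01548 s.
t = x/V₂ + tᵢ = 22.0/1258 + 0.01548 = 0.03297 s.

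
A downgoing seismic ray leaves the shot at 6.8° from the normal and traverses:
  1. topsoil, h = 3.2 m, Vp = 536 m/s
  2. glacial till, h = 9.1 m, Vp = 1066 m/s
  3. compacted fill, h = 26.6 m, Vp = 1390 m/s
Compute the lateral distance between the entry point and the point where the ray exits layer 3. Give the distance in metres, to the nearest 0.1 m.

11.2 m

Apply Snell's law at each interface; in layer i the horizontal offset is hᵢ·tan θᵢ.
Layer 1: θ = 6.80°; offset = 3.2·tan 6.80° = 0.382 m.
Layer 2: sin θ = 1066·sin 6.8°/536 = 0.2355, θ = 13.62°; offset = 9.1·tan 13.62° = 2.205 m.
Layer 3: sin θ = 1390·sin 6.8°/536 = 0.3071, θ = 17.88°; offset = 26.6·tan 17.88° = 8.582 m.
Summing the layer offsets gives 11.169 m.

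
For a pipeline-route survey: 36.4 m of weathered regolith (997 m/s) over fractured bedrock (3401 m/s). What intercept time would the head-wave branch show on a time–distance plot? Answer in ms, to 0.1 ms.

tᵢ = 2h·√(V₂²−V₁²)/(V₁V₂).
√(V₂²−V₁²) = √(3401²−997²) = 3251.6 m/s.
tᵢ = 2·36.4·3251.6/(997·3401) = 0.06981 s.

69.8 ms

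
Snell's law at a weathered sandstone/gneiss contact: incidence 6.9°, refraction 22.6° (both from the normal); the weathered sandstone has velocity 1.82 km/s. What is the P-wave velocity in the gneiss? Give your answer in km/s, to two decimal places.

5.82 km/s

Snell's law: sin 6.9°/V₁ = sin 22.6°/V₂.
V₂ = V₁·sin 22.6°/sin 6.9° = 1.82 × 3.1988 = 5.82 km/s.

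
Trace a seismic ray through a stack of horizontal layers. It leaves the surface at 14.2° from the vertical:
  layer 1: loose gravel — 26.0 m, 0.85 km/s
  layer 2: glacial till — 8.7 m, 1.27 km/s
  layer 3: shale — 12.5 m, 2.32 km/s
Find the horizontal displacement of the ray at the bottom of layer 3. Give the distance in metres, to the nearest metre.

Ray parameter p = sin 14.2° / 0.85 km/s = 2.8860e-01 s/km.
Layer 1: θ = 14.20°; offset = 26.0·tan 14.20° = 6.579 m.
Layer 2: sin θ = p·1.27 = 0.3665 → θ = 21.50°; offset = 8.7·tan 21.50° = 3.427 m.
Layer 3: sin θ = p·2.32 = 0.6695 → θ = 42.03°; offset = 12.5·tan 42.03° = 11.268 m.
Σ offsets = 21.274 m.

21 m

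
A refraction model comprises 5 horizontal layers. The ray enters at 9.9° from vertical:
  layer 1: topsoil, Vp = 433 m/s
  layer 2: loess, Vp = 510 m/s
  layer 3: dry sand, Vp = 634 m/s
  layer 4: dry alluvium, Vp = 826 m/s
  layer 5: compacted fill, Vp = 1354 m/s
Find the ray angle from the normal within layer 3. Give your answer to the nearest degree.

15°

Ray parameter p = sin 9.9° / 433 = 3.9706e-04 s/m.
sin θ_3 = p·V_3 = 3.9706e-04 × 634 = 0.2517.
θ_3 = arcsin 0.2517 = 14.58°.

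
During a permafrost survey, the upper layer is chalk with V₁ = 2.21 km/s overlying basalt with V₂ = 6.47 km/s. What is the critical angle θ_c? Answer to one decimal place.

Critical incidence: sin θ_c = V₁/V₂ = 2.21/6.47 = 0.3416.
θ_c = arcsin 0.3416 = 19.97°.

20.0°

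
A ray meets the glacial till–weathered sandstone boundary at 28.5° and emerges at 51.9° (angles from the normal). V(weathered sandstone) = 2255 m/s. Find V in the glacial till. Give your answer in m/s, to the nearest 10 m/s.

Snell's law: sin 28.5°/V₁ = sin 51.9°/V₂.
V₁ = V₂·sin 28.5°/sin 51.9° = 2255 × 0.6064 = 1367.32 m/s.

1370 m/s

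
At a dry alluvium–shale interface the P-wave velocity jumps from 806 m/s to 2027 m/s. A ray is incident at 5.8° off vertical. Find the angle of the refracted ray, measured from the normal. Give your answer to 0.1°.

14.7°

sin θ₁/V₁ = sin θ₂/V₂ ⇒ sin θ₂ = 2027·sin 5.8°/806 = 2027·0.1011/806 = 0.2541.
θ₂ = sin⁻¹(0.2541) = 14.72° (from vertical).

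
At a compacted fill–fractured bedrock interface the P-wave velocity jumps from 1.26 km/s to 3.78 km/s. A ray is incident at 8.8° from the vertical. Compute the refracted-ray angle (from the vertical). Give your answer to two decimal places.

27.32°

sin θ₁/V₁ = sin θ₂/V₂ ⇒ sin θ₂ = 3.78·sin 8.8°/1.26 = 3.78·0.1530/1.26 = 0.4590.
θ₂ = sin⁻¹(0.4590) = 27.32° (from vertical).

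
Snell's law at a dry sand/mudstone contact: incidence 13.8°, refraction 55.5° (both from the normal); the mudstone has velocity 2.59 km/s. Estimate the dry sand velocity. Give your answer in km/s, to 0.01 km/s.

0.75 km/s

sin 13.8° = 0.2385; sin 55.5° = 0.8241.
V₁ = V₂·(sin θ₁/sin θ₂) = 2.59·(0.2385/0.8241) = 0.75 km/s.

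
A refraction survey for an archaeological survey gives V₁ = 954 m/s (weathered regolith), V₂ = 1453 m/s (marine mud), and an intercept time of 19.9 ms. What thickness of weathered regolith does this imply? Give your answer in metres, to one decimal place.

θ_c = arcsin(954/1453) = 41.04°; cos θ_c = 0.7543.
tᵢ = 2h cos θ_c/V₁ ⇒ h = tᵢ·V₁/(2 cos θ_c) = 0.0199·954/(2·0.7543) = 12.58 m.

12.6 m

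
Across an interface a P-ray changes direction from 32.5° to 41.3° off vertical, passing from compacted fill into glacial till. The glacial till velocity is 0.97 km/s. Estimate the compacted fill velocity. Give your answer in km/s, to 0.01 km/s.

Snell's law: sin 32.5°/V₁ = sin 41.3°/V₂.
V₁ = V₂·sin 32.5°/sin 41.3° = 0.97 × 0.8141 = 0.79 km/s.

0.79 km/s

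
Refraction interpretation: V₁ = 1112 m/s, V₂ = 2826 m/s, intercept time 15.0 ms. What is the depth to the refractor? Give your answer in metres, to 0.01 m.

h = tᵢ·V₁·V₂ / (2·√(V₂²−V₁²)).
√(V₂²−V₁²) = √(2826² − 1112²) = 2598.0 m/s.
h = 0.015 s × 1112 × 2826 / (2 × 2598.0) = 9.07 m.

9.07 m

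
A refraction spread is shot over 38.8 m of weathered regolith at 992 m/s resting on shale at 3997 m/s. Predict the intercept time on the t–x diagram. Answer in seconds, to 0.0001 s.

θ_c = arcsin(V₁/V₂) = arcsin(992/3997) = 14.37°; cos θ_c = 0.9687.
tᵢ = 2h·cos θ_c / V₁ = 2·38.8·0.9687 / 992 = 0.07578 s.

0.0758 s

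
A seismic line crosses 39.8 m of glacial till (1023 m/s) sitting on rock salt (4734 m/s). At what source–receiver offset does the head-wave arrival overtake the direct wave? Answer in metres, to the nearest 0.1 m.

99.1 m

θ_c = arcsin(1023/4734) = 12.48°, so cos θ_c = 0.9764 and tᵢ = 2h cos θ_c/V₁ = 0.0760 s.
At crossover x/V₁ = x/V₂ + tᵢ ⇒ x = tᵢ/(1/V₁ − 1/V₂) = 0.07597/(9.7752e-04 − 2.1124e-04) = 99.14 m.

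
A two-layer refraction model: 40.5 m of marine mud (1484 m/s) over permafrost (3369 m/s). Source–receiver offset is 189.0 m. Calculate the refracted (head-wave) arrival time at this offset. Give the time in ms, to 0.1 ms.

θ_c = arcsin(V₁/V₂) = arcsin(1484/3369) = 26.13°, cos θ_c = 0.8978.
Intercept time tᵢ = 2h cos θ_c / V₁ = 2·40.5·0.8978/1484 = 0.04900 s.
t = x/V₂ + tᵢ = 189.0/3369 + 0.04900 = 0.10510 s.

105.1 ms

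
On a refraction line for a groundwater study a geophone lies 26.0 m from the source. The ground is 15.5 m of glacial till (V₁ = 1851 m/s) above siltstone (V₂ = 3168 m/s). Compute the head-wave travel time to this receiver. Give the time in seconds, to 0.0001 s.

0.0218 s

t = x/V₂ + 2h·√(V₂²−V₁²)/(V₁V₂).
√(V₂²−V₁²) = √(3168²−1851²) = 2571.0 m/s; delay term = 2·15.5·2571.0/(1851·3168) = 0.01359 s.
t = 26.0/3168 + 0.01359 = 0.02180 s.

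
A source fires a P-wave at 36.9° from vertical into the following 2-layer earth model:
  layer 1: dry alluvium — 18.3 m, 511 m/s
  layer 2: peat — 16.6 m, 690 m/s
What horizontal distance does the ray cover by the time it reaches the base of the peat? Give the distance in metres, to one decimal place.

36.7 m

p = sin θ₁/V₁ = sin 36.9°/511 = 1.1750e-03 s/m is conserved through the stack.
Layer 1: θ = 36.90°; offset = 18.3·tan 36.90° = 13.740 m.
Layer 2: sin θ = p·690 = 0.8107 → θ = 54.17°; offset = 16.6·tan 54.17° = 22.990 m.
Total horizontal offset = 36.730 m.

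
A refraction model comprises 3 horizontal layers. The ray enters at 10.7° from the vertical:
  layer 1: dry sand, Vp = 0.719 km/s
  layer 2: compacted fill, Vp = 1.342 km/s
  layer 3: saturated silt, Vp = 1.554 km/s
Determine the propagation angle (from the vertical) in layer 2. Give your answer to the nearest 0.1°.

20.3°

Ray parameter p = sin 10.7° / 0.719 = 2.5823e-01 s/km.
sin θ_2 = p·V_2 = 2.5823e-01 × 1.342 = 0.3465.
θ_2 = 20.28° from the vertical.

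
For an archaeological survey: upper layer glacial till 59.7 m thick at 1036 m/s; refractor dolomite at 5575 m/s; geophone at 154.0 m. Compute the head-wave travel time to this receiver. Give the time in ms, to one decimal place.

θ_c = arcsin(V₁/V₂) = arcsin(1036/5575) = 10.71°, cos θ_c = 0.9826.
Intercept time tᵢ = 2h cos θ_c / V₁ = 2·59.7·0.9826/1036 = 0.11324 s.
t = x/V₂ + tᵢ = 154.0/5575 + 0.11324 = 0.14087 s.

140.9 ms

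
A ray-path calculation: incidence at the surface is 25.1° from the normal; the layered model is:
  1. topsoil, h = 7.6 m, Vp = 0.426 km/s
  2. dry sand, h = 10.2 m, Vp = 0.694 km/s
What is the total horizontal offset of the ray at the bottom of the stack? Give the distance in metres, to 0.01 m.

13.31 m

Apply Snell's law at each interface; in layer i the horizontal offset is hᵢ·tan θᵢ.
Layer 1: θ = 25.10°; offset = 7.6·tan 25.10° = 3.5601 m.
Layer 2: sin θ = 0.694·sin 25.1°/0.426 = 0.6911, θ = 43.71°; offset = 10.2·tan 43.71° = 9.7523 m.
Summing the layer offsets gives 13.3124 m.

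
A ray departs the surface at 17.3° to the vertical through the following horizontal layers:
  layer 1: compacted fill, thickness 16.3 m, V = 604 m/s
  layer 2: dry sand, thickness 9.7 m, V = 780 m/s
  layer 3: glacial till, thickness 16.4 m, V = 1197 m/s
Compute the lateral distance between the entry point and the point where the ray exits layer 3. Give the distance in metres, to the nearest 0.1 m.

Ray parameter p = sin 17.3° / 604 m/s = 4.9234e-04 s/m.
Layer 1: θ = 17.30°; offset = 16.3·tan 17.30° = 5.077 m.
Layer 2: sin θ = p·780 = 0.3840 → θ = 22.58°; offset = 9.7·tan 22.58° = 4.034 m.
Layer 3: sin θ = p·1197 = 0.5893 → θ = 36.11°; offset = 16.4·tan 36.11° = 11.963 m.
Total horizontal offset = 21.075 m.

21.1 m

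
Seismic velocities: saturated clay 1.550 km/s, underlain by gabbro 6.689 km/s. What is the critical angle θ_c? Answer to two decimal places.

13.40°

Critical incidence: sin θ_c = V₁/V₂ = 1.550/6.689 = 0.2317.
θ_c = arcsin 0.2317 = 13.40°.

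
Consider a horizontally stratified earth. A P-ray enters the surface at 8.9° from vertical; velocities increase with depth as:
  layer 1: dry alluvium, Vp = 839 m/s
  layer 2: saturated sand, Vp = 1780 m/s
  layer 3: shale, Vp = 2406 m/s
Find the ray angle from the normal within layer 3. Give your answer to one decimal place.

Snell's law across each interface conserves sin θ / V, so sin θ_3 = V_3·sin θ₁/V₁.
sin θ_3 = 2406 × sin 8.9° / 839 = 0.4437.
θ_3 = 26.34° from the vertical.

26.3°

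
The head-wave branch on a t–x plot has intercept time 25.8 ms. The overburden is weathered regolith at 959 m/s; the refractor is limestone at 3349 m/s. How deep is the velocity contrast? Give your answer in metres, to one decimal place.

12.9 m

h = tᵢ·V₁·V₂ / (2·√(V₂²−V₁²)).
√(V₂²−V₁²) = √(3349² − 959²) = 3208.8 m/s.
h = 0.0258 s × 959 × 3349 / (2 × 3208.8) = 12.91 m.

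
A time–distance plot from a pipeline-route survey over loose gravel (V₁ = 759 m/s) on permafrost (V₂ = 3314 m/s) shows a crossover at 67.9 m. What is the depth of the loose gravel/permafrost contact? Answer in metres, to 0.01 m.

x_cross = 2h·√((V₂+V₁)/(V₂−V₁)) → h = x_cross / (2·√((V₂+V₁)/(V₂−V₁))).
√((V₂+V₁)/(V₂−V₁)) = √((3314+759)/(3314−759)) = 1.2626.
h = 67.9 / (2·1.2626) = 26.89 m.

26.89 m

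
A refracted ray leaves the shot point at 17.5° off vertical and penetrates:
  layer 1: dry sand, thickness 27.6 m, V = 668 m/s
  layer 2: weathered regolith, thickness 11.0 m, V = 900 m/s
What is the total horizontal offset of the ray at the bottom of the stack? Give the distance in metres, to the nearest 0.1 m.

Apply Snell's law at each interface; in layer i the horizontal offset is hᵢ·tan θᵢ.
Layer 1: θ = 17.50°; offset = 27.6·tan 17.50° = 8.702 m.
Layer 2: sin θ = 900·sin 17.5°/668 = 0.4051, θ = 23.90°; offset = 11.0·tan 23.90° = 4.875 m.
Summing the layer offsets gives 13.577 m.

13.6 m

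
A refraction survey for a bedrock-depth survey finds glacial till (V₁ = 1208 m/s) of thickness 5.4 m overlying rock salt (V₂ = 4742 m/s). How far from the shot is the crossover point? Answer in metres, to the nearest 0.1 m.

14.0 m

x_cross = 2h·√((V₂+V₁)/(V₂−V₁)).
(V₂+V₁)/(V₂−V₁) = (4742+1208)/(4742−1208) = 1.6836; √ = 1.2976.
x_cross = 2·5.4·1.2976 = 14.01 m.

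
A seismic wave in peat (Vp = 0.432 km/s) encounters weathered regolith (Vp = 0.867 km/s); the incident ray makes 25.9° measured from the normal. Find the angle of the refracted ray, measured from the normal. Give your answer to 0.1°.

Snell's law: sin θ₂ = (V₂/V₁)·sin θ₁ = (0.867/0.432)·sin 25.9° = 0.8766.
θ₂ = arcsin 0.8766 = 61.24° from the normal.

61.2°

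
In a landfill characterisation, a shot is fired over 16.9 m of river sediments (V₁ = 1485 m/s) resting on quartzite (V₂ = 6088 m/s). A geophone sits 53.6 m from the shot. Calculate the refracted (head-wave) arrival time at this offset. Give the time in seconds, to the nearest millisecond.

t = x/V₂ + 2h·√(V₂²−V₁²)/(V₁V₂).
√(V₂²−V₁²) = √(6088²−1485²) = 5904.1 m/s; delay term = 2·16.9·5904.1/(1485·6088) = 0.02207 s.
t = 53.6/6088 + 0.02207 = 0.03088 s.

0.031 s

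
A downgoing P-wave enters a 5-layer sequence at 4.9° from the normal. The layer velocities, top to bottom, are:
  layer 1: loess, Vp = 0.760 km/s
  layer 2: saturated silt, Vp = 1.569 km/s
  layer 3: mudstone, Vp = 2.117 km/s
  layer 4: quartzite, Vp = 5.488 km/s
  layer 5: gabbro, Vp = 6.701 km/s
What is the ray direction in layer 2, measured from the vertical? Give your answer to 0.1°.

Snell's law across each interface conserves sin θ / V, so sin θ_2 = V_2·sin θ₁/V₁.
sin θ_2 = 1.569 × sin 4.9° / 0.760 = 0.1763.
θ_2 = arcsin 0.1763 = 10.16°.

10.2°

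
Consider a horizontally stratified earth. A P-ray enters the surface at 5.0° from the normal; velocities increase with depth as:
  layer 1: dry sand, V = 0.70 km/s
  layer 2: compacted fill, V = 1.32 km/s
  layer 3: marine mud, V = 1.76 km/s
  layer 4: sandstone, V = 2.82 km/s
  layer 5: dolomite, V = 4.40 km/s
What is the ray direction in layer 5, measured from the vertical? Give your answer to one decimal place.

Snell's law across each interface conserves sin θ / V, so sin θ_5 = V_5·sin θ₁/V₁.
sin θ_5 = 4.40 × sin 5.0° / 0.70 = 0.5478.
θ_5 = 33.22° from the vertical.

33.2°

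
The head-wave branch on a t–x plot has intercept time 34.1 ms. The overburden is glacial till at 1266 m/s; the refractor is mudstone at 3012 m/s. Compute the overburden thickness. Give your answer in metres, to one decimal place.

23.8 m

h = tᵢ·V₁·V₂ / (2·√(V₂²−V₁²)).
√(V₂²−V₁²) = √(3012² − 1266²) = 2733.0 m/s.
h = 0.0341 s × 1266 × 3012 / (2 × 2733.0) = 23.79 m.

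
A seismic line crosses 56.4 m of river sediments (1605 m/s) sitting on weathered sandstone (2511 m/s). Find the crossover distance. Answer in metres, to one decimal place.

θ_c = arcsin(1605/2511) = 39.73°, so cos θ_c = 0.7691 and tᵢ = 2h cos θ_c/V₁ = 0.0540 s.
At crossover x/V₁ = x/V₂ + tᵢ ⇒ x = tᵢ/(1/V₁ − 1/V₂) = 0.05405/(6.2305e-04 − 3.9825e-04) = 240.43 m.

240.4 m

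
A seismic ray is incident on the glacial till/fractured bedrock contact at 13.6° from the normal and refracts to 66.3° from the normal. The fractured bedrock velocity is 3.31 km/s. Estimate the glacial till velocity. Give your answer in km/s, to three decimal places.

Snell's law: sin 13.6°/V₁ = sin 66.3°/V₂.
V₁ = V₂·sin 13.6°/sin 66.3° = 3.31 × 0.2568 = 0.850 km/s.

0.850 km/s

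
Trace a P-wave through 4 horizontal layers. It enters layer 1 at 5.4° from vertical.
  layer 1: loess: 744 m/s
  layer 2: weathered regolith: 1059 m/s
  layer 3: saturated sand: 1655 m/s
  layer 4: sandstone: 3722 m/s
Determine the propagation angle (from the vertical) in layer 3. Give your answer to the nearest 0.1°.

12.1°

Snell's law across each interface conserves sin θ / V, so sin θ_3 = V_3·sin θ₁/V₁.
sin θ_3 = 1655 × sin 5.4° / 744 = 0.2093.
θ_3 = 12.08° from the vertical.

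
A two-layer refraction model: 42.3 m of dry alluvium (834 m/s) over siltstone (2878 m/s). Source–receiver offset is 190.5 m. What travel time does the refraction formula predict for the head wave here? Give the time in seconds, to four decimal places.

t = x/V₂ + 2h·√(V₂²−V₁²)/(V₁V₂).
√(V₂²−V₁²) = √(2878²−834²) = 2754.5 m/s; delay term = 2·42.3·2754.5/(834·2878) = 0.09709 s.
t = 190.5/2878 + 0.09709 = 0.16328 s.

0.1633 s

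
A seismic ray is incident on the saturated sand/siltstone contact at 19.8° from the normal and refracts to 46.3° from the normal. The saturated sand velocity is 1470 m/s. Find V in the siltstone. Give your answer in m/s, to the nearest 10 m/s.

Snell's law: sin 19.8°/V₁ = sin 46.3°/V₂.
V₂ = V₁·sin 46.3°/sin 19.8° = 1470 × 2.1343 = 3137.42 m/s.

3140 m/s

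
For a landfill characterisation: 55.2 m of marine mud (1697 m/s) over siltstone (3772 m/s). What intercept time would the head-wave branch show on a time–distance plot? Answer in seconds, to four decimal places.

0.0581 s

tᵢ = 2h·√(V₂²−V₁²)/(V₁V₂).
√(V₂²−V₁²) = √(3772²−1697²) = 3368.7 m/s.
tᵢ = 2·55.2·3368.7/(1697·3772) = 0.05810 s.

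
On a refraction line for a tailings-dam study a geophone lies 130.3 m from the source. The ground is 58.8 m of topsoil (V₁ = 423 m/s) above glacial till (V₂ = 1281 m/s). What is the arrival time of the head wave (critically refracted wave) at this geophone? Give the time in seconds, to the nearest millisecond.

0.364 s

t = x/V₂ + 2h·√(V₂²−V₁²)/(V₁V₂).
√(V₂²−V₁²) = √(1281²−423²) = 1209.1 m/s; delay term = 2·58.8·1209.1/(423·1281) = 0.26242 s.
t = 130.3/1281 + 0.26242 = 0.36414 s.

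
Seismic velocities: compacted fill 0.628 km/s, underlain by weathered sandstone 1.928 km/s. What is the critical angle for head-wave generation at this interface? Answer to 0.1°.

Critical incidence: sin θ_c = V₁/V₂ = 0.628/1.928 = 0.3257.
θ_c = arcsin 0.3257 = 19.01°.

19.0°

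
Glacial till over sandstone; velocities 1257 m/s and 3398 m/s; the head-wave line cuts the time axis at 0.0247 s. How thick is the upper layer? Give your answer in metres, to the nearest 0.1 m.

h = tᵢ·V₁·V₂ / (2·√(V₂²−V₁²)).
√(V₂²−V₁²) = √(3398² − 1257²) = 3157.0 m/s.
h = 0.0247 s × 1257 × 3398 / (2 × 3157.0) = 16.71 m.

16.7 m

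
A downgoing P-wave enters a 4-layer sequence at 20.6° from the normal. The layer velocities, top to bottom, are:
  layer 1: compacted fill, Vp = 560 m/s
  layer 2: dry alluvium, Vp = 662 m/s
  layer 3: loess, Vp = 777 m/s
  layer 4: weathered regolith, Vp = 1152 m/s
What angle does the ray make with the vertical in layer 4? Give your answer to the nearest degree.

Snell's law across each interface conserves sin θ / V, so sin θ_4 = V_4·sin θ₁/V₁.
sin θ_4 = 1152 × sin 20.6° / 560 = 0.7238.
θ_4 = arcsin 0.7238 = 46.37°.

46°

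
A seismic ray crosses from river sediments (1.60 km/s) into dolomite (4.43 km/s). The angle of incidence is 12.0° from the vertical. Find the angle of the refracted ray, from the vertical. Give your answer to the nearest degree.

Snell's law: sin θ₂ = (V₂/V₁)·sin θ₁ = (4.43/1.60)·sin 12.0° = 0.5757.
θ₂ = sin⁻¹(0.5757) = 35.15° (from vertical).

35°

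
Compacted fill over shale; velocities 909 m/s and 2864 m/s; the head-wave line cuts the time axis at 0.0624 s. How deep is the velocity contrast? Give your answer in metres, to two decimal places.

29.91 m

θ_c = arcsin(909/2864) = 18.51°; cos θ_c = 0.9483.
tᵢ = 2h cos θ_c/V₁ ⇒ h = tᵢ·V₁/(2 cos θ_c) = 0.0624·909/(2·0.9483) = 29.91 m.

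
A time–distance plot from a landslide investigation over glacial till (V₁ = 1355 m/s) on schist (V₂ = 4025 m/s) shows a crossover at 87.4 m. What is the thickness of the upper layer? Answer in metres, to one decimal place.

x_cross = 2h·√((V₂+V₁)/(V₂−V₁)) → h = x_cross / (2·√((V₂+V₁)/(V₂−V₁))).
√((V₂+V₁)/(V₂−V₁)) = √((4025+1355)/(4025−1355)) = 1.4195.
h = 87.4 / (2·1.4195) = 30.79 m.

30.8 m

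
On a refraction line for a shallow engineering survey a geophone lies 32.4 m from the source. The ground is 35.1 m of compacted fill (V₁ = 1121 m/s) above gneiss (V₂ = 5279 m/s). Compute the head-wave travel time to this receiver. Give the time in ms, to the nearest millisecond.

t = x/V₂ + 2h·√(V₂²−V₁²)/(V₁V₂).
√(V₂²−V₁²) = √(5279²−1121²) = 5158.6 m/s; delay term = 2·35.1·5158.6/(1121·5279) = 0.06119 s.
t = 32.4/5279 + 0.06119 = 0.06733 s.

67 ms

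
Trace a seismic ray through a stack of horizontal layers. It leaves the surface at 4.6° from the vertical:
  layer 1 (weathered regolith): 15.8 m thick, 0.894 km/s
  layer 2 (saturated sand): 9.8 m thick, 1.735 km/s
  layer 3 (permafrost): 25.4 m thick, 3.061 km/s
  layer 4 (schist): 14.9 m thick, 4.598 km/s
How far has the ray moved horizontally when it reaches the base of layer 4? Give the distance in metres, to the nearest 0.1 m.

16.8 m

Ray parameter p = sin 4.6° / 0.894 km/s = 8.9708e-02 s/km.
Layer 1: θ = 4.60°; offset = 15.8·tan 4.60° = 1.271 m.
Layer 2: sin θ = p·1.735 = 0.1556 → θ = 8.95°; offset = 9.8·tan 8.95° = 1.544 m.
Layer 3: sin θ = p·3.061 = 0.2746 → θ = 15.94°; offset = 25.4·tan 15.94° = 7.254 m.
Layer 4: sin θ = p·4.598 = 0.4125 → θ = 24.36°; offset = 14.9·tan 24.36° = 6.747 m.
Σ offsets = 16.816 m.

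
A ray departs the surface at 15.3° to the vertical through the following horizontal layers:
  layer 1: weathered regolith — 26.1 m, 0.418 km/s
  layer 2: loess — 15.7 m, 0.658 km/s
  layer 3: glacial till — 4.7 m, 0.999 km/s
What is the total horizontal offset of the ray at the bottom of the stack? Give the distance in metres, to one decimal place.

Ray parameter p = sin 15.3° / 0.418 km/s = 6.3128e-01 s/km.
Layer 1: θ = 15.30°; offset = 26.1·tan 15.30° = 7.140 m.
Layer 2: sin θ = p·0.658 = 0.4154 → θ = 24.54°; offset = 15.7·tan 24.54° = 7.169 m.
Layer 3: sin θ = p·0.999 = 0.6306 → θ = 39.10°; offset = 4.7·tan 39.10° = 3.819 m.
Summing the layer offsets gives 18.129 m.

18.1 m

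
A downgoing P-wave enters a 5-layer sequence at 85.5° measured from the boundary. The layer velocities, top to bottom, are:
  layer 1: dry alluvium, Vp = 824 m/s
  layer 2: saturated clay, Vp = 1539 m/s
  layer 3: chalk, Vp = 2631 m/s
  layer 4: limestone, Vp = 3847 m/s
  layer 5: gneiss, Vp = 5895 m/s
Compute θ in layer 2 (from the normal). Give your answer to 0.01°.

From the normal: θ₁ = 90° − 85.5° = 4.5°.
Snell's law across each interface conserves sin θ / V, so sin θ_2 = V_2·sin θ₁/V₁.
sin θ_2 = 1539 × sin 4.5° / 824 = 0.1465.
θ_2 = 8.43° from the vertical.

8.43°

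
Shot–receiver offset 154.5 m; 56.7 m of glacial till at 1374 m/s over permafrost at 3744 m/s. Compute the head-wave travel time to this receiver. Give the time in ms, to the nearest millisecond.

θ_c = arcsin(V₁/V₂) = arcsin(1374/3744) = 21.53°, cos θ_c = 0.9302.
Intercept time tᵢ = 2h cos θ_c / V₁ = 2·56.7·0.9302/1374 = 0.07677 s.
t = x/V₂ + tᵢ = 154.5/3744 + 0.07677 = 0.11804 s.

118 ms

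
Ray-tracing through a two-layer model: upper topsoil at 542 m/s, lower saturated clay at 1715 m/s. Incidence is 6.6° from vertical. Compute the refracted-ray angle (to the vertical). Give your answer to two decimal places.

sin θ₁/V₁ = sin θ₂/V₂ ⇒ sin θ₂ = 1715·sin 6.6°/542 = 1715·0.1149/542 = 0.3637.
θ₂ = sin⁻¹(0.3637) = 21.33° (from vertical).

21.33°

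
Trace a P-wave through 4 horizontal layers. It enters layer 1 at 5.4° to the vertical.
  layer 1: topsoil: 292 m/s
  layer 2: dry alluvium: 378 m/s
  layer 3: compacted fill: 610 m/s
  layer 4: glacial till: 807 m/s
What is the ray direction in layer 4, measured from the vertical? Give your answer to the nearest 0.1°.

15.1°

Ray parameter p = sin 5.4° / 292 = 3.2229e-04 s/m.
sin θ_4 = p·V_4 = 3.2229e-04 × 807 = 0.2601.
θ_4 = arcsin 0.2601 = 15.08°.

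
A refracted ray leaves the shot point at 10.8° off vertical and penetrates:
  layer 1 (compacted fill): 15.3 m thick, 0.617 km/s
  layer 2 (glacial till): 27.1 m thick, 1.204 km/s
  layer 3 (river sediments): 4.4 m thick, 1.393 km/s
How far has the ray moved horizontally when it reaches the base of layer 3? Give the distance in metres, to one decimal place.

15.6 m

Ray parameter p = sin 10.8° / 0.617 km/s = 3.0370e-01 s/km.
Layer 1: θ = 10.80°; offset = 15.3·tan 10.80° = 2.919 m.
Layer 2: sin θ = p·1.204 = 0.3657 → θ = 21.45°; offset = 27.1·tan 21.45° = 10.646 m.
Layer 3: sin θ = p·1.393 = 0.4231 → θ = 25.03°; offset = 4.4·tan 25.03° = 2.054 m.
Total horizontal offset = 15.619 m.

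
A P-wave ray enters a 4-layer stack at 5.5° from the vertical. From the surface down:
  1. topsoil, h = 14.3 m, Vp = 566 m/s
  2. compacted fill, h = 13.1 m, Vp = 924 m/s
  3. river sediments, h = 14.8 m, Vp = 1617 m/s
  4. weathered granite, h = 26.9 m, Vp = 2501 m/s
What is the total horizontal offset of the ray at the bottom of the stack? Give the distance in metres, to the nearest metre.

p = sin θ₁/V₁ = sin 5.5°/566 = 1.6934e-04 s/m is conserved through the stack.
Layer 1: θ = 5.50°; offset = 14.3·tan 5.50° = 1.377 m.
Layer 2: sin θ = p·924 = 0.1565 → θ = 9.00°; offset = 13.1·tan 9.00° = 2.075 m.
Layer 3: sin θ = p·1617 = 0.2738 → θ = 15.89°; offset = 14.8·tan 15.89° = 4.214 m.
Layer 4: sin θ = p·2501 = 0.4235 → θ = 25.06°; offset = 26.9·tan 25.06° = 12.576 m.
Summing the layer offsets gives 20.242 m.

20 m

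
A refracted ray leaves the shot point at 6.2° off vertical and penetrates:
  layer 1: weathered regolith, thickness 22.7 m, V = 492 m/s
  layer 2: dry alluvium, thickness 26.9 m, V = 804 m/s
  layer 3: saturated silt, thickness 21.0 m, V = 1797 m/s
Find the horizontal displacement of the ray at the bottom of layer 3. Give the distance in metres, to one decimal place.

Apply Snell's law at each interface; in layer i the horizontal offset is hᵢ·tan θᵢ.
Layer 1: θ = 6.20°; offset = 22.7·tan 6.20° = 2.466 m.
Layer 2: sin θ = 804·sin 6.2°/492 = 0.1765, θ = 10.17°; offset = 26.9·tan 10.17° = 4.823 m.
Layer 3: sin θ = 1797·sin 6.2°/492 = 0.3945, θ = 23.23°; offset = 21.0·tan 23.23° = 9.015 m.
Summing the layer offsets gives 16.304 m.

16.3 m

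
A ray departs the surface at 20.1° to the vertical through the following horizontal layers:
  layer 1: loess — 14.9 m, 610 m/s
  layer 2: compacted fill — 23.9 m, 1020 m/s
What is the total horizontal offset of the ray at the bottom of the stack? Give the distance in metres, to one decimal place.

Apply Snell's law at each interface; in layer i the horizontal offset is hᵢ·tan θᵢ.
Layer 1: θ = 20.10°; offset = 14.9·tan 20.10° = 5.453 m.
Layer 2: sin θ = 1020·sin 20.1°/610 = 0.5746, θ = 35.07°; offset = 23.9·tan 35.07° = 16.781 m.
Summing the layer offsets gives 22.234 m.

22.2 m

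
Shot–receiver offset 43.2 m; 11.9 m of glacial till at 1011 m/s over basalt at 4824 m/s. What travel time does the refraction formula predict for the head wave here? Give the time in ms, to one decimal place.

32.0 ms

t = x/V₂ + 2h·√(V₂²−V₁²)/(V₁V₂).
√(V₂²−V₁²) = √(4824²−1011²) = 4716.9 m/s; delay term = 2·11.9·4716.9/(1011·4824) = 0.02302 s.
t = 43.2/4824 + 0.02302 = 0.03197 s.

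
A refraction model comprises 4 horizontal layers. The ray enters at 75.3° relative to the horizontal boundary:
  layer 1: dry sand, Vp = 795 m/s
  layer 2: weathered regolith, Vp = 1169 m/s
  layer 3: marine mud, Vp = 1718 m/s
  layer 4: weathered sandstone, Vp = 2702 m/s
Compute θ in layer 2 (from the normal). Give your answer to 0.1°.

21.9°

From the normal: θ₁ = 90° − 75.3° = 14.7°.
Ray parameter p = sin 14.7° / 795 = 3.1919e-04 s/m.
sin θ_2 = p·V_2 = 3.1919e-04 × 1169 = 0.3731.
θ_2 = 21.91° from the vertical.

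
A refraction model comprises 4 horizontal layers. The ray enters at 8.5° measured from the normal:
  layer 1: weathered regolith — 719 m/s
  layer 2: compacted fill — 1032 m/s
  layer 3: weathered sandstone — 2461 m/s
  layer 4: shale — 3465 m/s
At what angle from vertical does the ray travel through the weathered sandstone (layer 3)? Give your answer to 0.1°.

Ray parameter p = sin 8.5° / 719 = 2.0558e-04 s/m.
sin θ_3 = p·V_3 = 2.0558e-04 × 2461 = 0.5059.
θ_3 = 30.39° from the vertical.

30.4°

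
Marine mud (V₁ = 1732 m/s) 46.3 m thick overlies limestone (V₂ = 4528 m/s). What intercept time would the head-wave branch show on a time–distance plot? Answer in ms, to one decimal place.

49.4 ms

tᵢ = 2h·√(V₂²−V₁²)/(V₁V₂).
√(V₂²−V₁²) = √(4528²−1732²) = 4183.7 m/s.
tᵢ = 2·46.3·4183.7/(1732·4528) = 0.04940 s.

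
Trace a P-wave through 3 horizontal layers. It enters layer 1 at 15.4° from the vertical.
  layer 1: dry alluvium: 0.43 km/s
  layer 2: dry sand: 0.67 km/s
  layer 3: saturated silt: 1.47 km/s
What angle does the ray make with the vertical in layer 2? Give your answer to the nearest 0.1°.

24.4°

Ray parameter p = sin 15.4° / 0.43 = 6.1757e-01 s/km.
sin θ_2 = p·V_2 = 6.1757e-01 × 0.67 = 0.4138.
θ_2 = arcsin 0.4138 = 24.44°.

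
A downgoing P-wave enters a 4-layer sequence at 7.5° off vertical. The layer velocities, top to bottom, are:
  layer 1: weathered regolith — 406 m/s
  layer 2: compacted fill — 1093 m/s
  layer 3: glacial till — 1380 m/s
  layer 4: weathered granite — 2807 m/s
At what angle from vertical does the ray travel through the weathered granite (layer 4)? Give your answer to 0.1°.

64.5°

Snell's law across each interface conserves sin θ / V, so sin θ_4 = V_4·sin θ₁/V₁.
sin θ_4 = 2807 × sin 7.5° / 406 = 0.9024.
θ_4 = 64.48° from the vertical.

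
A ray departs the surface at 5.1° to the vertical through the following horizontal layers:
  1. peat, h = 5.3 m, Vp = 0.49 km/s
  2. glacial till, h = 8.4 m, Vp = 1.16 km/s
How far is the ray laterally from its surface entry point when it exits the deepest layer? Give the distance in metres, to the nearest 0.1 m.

2.3 m

p = sin θ₁/V₁ = sin 5.1°/0.49 = 1.8142e-01 s/km is conserved through the stack.
Layer 1: θ = 5.10°; offset = 5.3·tan 5.10° = 0.473 m.
Layer 2: sin θ = p·1.16 = 0.2104 → θ = 12.15°; offset = 8.4·tan 12.15° = 1.808 m.
Total horizontal offset = 2.281 m.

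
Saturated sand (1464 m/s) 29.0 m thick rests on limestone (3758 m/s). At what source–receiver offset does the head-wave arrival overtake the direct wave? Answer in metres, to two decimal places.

87.51 m

θ_c = arcsin(1464/3758) = 22.93°, so cos θ_c = 0.9210 and tᵢ = 2h cos θ_c/V₁ = 0.0365 s.
At crossover x/V₁ = x/V₂ + tᵢ ⇒ x = tᵢ/(1/V₁ − 1/V₂) = 0.03649/(6.8306e-04 − 2.6610e-04) = 87.51 m.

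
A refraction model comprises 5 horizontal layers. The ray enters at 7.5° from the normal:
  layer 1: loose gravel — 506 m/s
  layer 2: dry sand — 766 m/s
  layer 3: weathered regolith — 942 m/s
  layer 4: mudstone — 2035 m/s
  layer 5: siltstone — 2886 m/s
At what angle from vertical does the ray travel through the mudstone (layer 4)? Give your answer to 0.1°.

31.7°

Snell's law across each interface conserves sin θ / V, so sin θ_4 = V_4·sin θ₁/V₁.
sin θ_4 = 2035 × sin 7.5° / 506 = 0.5249.
θ_4 = 31.66° from the vertical.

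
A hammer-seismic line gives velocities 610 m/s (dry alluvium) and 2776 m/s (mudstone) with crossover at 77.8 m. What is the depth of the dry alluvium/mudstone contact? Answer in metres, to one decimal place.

h = (x_cross/2)·√((V₂−V₁)/(V₂+V₁)).
(V₂−V₁)/(V₂+V₁) = (2776−610)/(2776+610) = 0.6397; √ = 0.7998.
h = (77.8/2)·0.7998 = 31.11 m.

31.1 m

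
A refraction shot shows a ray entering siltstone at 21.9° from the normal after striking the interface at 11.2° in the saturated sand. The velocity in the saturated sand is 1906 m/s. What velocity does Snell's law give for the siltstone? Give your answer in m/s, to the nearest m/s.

Snell's law: sin 11.2°/V₁ = sin 21.9°/V₂.
V₂ = V₁·sin 21.9°/sin 11.2° = 1906 × 1.9203 = 3660.09 m/s.

3660 m/s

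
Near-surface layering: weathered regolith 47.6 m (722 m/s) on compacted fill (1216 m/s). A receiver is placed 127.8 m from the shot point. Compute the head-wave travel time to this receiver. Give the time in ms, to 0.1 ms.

211.2 ms

t = x/V₂ + 2h·√(V₂²−V₁²)/(V₁V₂).
√(V₂²−V₁²) = √(1216²−722²) = 978.5 m/s; delay term = 2·47.6·978.5/(722·1216) = 0.10610 s.
t = 127.8/1216 + 0.10610 = 0.21120 s.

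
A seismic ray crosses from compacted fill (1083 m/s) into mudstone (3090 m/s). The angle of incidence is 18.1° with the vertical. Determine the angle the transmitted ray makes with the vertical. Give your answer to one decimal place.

62.4°

Snell's law: sin θ₂ = (V₂/V₁)·sin θ₁ = (3090/1083)·sin 18.1° = 0.8864.
θ₂ = arcsin 0.8864 = 62.43° from the normal.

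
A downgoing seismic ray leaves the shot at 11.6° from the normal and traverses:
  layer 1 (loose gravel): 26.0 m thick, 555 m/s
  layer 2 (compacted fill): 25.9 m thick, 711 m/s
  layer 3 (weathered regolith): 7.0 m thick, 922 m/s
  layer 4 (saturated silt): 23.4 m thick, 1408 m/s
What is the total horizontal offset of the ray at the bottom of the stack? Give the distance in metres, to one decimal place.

28.6 m

Ray parameter p = sin 11.6° / 555 m/s = 3.6230e-04 s/m.
Layer 1: θ = 11.60°; offset = 26.0·tan 11.60° = 5.337 m.
Layer 2: sin θ = p·711 = 0.2576 → θ = 14.93°; offset = 25.9·tan 14.93° = 6.905 m.
Layer 3: sin θ = p·922 = 0.3340 → θ = 19.51°; offset = 7.0·tan 19.51° = 2.481 m.
Layer 4: sin θ = p·1408 = 0.5101 → θ = 30.67°; offset = 23.4·tan 30.67° = 13.878 m.
Summing the layer offsets gives 28.601 m.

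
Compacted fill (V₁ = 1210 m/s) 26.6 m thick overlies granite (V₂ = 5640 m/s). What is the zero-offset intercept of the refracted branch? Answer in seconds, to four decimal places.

tᵢ = 2h·√(V₂²−V₁²)/(V₁V₂).
√(V₂²−V₁²) = √(5640²−1210²) = 5508.7 m/s.
tᵢ = 2·26.6·5508.7/(1210·5640) = 0.04294 s.

0.0429 s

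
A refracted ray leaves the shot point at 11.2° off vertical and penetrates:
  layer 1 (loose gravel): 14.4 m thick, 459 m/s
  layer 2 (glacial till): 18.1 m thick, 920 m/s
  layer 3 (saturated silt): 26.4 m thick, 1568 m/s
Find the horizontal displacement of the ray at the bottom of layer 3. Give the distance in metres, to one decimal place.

Apply Snell's law at each interface; in layer i the horizontal offset is hᵢ·tan θᵢ.
Layer 1: θ = 11.20°; offset = 14.4·tan 11.20° = 2.851 m.
Layer 2: sin θ = 920·sin 11.2°/459 = 0.3893, θ = 22.91°; offset = 18.1·tan 22.91° = 7.650 m.
Layer 3: sin θ = 1568·sin 11.2°/459 = 0.6635, θ = 41.57°; offset = 26.4·tan 41.57° = 23.414 m.
Summing the layer offsets gives 33.915 m.

33.9 m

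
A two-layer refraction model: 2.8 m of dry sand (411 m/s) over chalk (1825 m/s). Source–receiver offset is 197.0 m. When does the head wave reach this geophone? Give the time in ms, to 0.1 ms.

121.2 ms

t = x/V₂ + 2h·√(V₂²−V₁²)/(V₁V₂).
√(V₂²−V₁²) = √(1825²−411²) = 1778.1 m/s; delay term = 2·2.8·1778.1/(411·1825) = 0.01328 s.
t = 197.0/1825 + 0.01328 = 0.12122 s.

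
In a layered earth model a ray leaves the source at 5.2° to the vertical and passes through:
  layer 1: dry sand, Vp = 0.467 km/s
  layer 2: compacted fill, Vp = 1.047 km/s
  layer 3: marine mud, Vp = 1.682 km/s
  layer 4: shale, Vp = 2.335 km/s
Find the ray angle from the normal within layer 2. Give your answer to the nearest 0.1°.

11.7°

Ray parameter p = sin 5.2° / 0.467 = 1.9407e-01 s/km.
sin θ_2 = p·V_2 = 1.9407e-01 × 1.047 = 0.2032.
θ_2 = 11.72° from the vertical.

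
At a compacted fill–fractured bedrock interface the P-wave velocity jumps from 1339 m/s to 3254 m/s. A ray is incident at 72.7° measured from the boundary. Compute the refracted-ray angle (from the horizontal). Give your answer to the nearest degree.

44°

Convert to the normal: θ₁ = 90° − 72.7° = 17.3°.
Snell's law: sin θ₂ = (V₂/V₁)·sin θ₁ = (3254/1339)·sin 17.3° = 0.7227.
θ₂ = sin⁻¹(0.7227) = 46.28° (from vertical).
From the interface: 90° − 46.28° = 43.72°.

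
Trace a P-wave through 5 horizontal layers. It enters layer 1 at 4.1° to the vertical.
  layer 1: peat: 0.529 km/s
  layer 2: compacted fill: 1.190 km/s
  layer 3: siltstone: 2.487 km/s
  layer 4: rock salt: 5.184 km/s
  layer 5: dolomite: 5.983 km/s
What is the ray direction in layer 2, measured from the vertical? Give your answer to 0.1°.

9.3°

Ray parameter p = sin 4.1° / 0.529 = 1.3516e-01 s/km.
sin θ_2 = p·V_2 = 1.3516e-01 × 1.190 = 0.1608.
θ_2 = arcsin 0.1608 = 9.26°.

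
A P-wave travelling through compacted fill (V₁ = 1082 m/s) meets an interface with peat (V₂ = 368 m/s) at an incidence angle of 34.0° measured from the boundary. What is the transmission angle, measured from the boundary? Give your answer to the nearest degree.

74°

Angle from the normal: 90° − 34.0° = 56.0°.
Snell's law: sin θ₂ = (V₂/V₁)·sin θ₁ = (368/1082)·sin 56.0° = 0.2820.
θ₂ = sin⁻¹(0.2820) = 16.38° (from vertical).
From the interface: 90° − 16.38° = 73.62°.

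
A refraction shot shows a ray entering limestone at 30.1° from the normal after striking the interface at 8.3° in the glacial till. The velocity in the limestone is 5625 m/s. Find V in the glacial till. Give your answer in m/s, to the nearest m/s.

sin 8.3° = 0.1444; sin 30.1° = 0.5015.
V₁ = V₂·(sin θ₁/sin θ₂) = 5625·(0.1444/0.5015) = 1619.12 m/s.

1619 m/s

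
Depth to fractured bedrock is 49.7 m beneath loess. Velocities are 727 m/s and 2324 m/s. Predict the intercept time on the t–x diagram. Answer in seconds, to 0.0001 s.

0.1299 s

tᵢ = 2h·√(V₂²−V₁²)/(V₁V₂).
√(V₂²−V₁²) = √(2324²−727²) = 2207.4 m/s.
tᵢ = 2·49.7·2207.4/(727·2324) = 0.12986 s.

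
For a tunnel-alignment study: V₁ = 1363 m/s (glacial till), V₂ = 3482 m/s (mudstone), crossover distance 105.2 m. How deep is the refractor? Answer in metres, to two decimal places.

x_cross = 2h·√((V₂+V₁)/(V₂−V₁)) → h = x_cross / (2·√((V₂+V₁)/(V₂−V₁))).
√((V₂+V₁)/(V₂−V₁)) = √((3482+1363)/(3482−1363)) = 1.5121.
h = 105.2 / (2·1.5121) = 34.79 m.

34.79 m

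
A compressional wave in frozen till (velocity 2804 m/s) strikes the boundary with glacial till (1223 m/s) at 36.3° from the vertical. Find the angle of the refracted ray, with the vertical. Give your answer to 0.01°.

Snell's law: sin θ₂ = (V₂/V₁)·sin θ₁ = (1223/2804)·sin 36.3° = 0.2582.
θ₂ = sin⁻¹(0.2582) = 14.96° (from vertical).

14.96°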